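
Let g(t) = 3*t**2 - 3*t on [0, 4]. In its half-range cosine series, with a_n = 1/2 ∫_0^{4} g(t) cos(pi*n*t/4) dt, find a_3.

a_3 = 1/2 ∫_0^{4} (3*t**2 - 3*t) cos(3*pi*t/4) dt.
Integrating by parts twice (tabular method), an antiderivative of (3*t**2 - 3*t) cos(3*pi*t/4) is 4*t**2*sin(3*pi*t/4)/pi - 4*t*sin(3*pi*t/4)/pi + 32*t*cos(3*pi*t/4)/(3*pi**2) - 128*sin(3*pi*t/4)/(9*pi**3) - 16*cos(3*pi*t/4)/(3*pi**2); evaluating from 0 to 4: ∫_{0}^{4} (3*t**2 - 3*t) cos(3*pi*t/4) dt = (-112/(3*pi**2)) - (-16/(3*pi**2)) = -32/pi**2.
Hence a_3 = (1/2)·(-32/pi**2) = -16/pi**2.

-16/pi**2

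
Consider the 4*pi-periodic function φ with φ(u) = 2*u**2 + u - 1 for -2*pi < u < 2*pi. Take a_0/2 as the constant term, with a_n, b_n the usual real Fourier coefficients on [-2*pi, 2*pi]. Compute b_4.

-1

b_4 = (1/(2*pi)) ∫_{-2*pi}^{2*pi} φ(u) sin(2*u) du.
Integrating by parts twice (tabular method), an antiderivative of (2*u**2 + u - 1) sin(2*u) is -u**2*cos(2*u) + u*sin(2*u) - u*cos(2*u)/2 + sin(2*u)/4 + cos(2*u); evaluating from -2*pi to 2*pi: ∫_{-2*pi}^{2*pi} (2*u**2 + u - 1) sin(2*u) du = (-4*pi**2 - pi + 1) - (-4*pi**2 + 1 + pi) = -2*pi.
Hence b_4 = (1/(2*pi))·(-2*pi) = -1.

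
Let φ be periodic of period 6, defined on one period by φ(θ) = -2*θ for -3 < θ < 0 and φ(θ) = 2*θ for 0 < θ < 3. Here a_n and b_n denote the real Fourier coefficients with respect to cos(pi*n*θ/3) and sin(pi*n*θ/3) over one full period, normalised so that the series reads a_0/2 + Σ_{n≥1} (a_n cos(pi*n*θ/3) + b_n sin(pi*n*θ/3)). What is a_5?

a_5 = 1/3 ∫_{-3}^{3} φ(θ) cos(5*pi*θ/3) dθ.
φ is even and cos(5*pi*θ/3) is even, so the integrand is even and a_5 = 2/3 ∫_0^{3} φ(θ) cos(5*pi*θ/3) dθ.
Integrating by parts (boundary term plus one more integral), an antiderivative of (2*θ) cos(5*pi*θ/3) is 6*θ*sin(5*pi*θ/3)/(5*pi) + 18*cos(5*pi*θ/3)/(25*pi**2); evaluating from 0 to 3: ∫_{0}^{3} (2*θ) cos(5*pi*θ/3) dθ = (-18/(25*pi**2)) - (18/(25*pi**2)) = -36/(25*pi**2).
Hence a_5 = (2/3)·(-36/(25*pi**2)) = -24/(25*pi**2).

-24/(25*pi**2)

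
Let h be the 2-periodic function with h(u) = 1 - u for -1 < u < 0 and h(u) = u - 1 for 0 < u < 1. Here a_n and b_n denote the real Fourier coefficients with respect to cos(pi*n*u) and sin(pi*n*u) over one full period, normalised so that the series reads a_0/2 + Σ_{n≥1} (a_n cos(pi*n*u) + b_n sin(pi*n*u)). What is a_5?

-4/(25*pi**2)

a_5 = ∫_{-1}^{1} h(u) cos(5*pi*u) du.
Split the integral at the breakpoints.
Integrating by parts (boundary term plus one more integral), an antiderivative of (1 - u) cos(5*pi*u) is -u*sin(5*pi*u)/(5*pi) + sin(5*pi*u)/(5*pi) - cos(5*pi*u)/(25*pi**2); evaluating from -1 to 0: ∫_{-1}^{0} (1 - u) cos(5*pi*u) du = (-1/(25*pi**2)) - (1/(25*pi**2)) = -2/(25*pi**2).
Integrating by parts (boundary term plus one more integral), an antiderivative of (u - 1) cos(5*pi*u) is u*sin(5*pi*u)/(5*pi) - sin(5*pi*u)/(5*pi) + cos(5*pi*u)/(25*pi**2); evaluating from 0 to 1: ∫_{0}^{1} (u - 1) cos(5*pi*u) du = (-1/(25*pi**2)) - (1/(25*pi**2)) = -2/(25*pi**2).
Summing the pieces gives a_5 = -4/(25*pi**2).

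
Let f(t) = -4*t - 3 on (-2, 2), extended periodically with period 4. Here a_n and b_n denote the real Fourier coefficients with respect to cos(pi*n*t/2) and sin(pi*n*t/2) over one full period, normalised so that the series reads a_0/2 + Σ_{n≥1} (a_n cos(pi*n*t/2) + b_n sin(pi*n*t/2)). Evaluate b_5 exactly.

b_5 = 1/2 ∫_{-2}^{2} f(t) sin(5*pi*t/2) dt.
Integrating by parts (boundary term plus one more integral), an antiderivative of (-4*t - 3) sin(5*pi*t/2) is 8*t*cos(5*pi*t/2)/(5*pi) - 16*sin(5*pi*t/2)/(25*pi**2) + 6*cos(5*pi*t/2)/(5*pi); evaluating from -2 to 2: ∫_{-2}^{2} (-4*t - 3) sin(5*pi*t/2) dt = (-22/(5*pi)) - (2/pi) = -32/(5*pi).
Hence b_5 = (1/2)·(-32/(5*pi)) = -16/(5*pi).

-16/(5*pi)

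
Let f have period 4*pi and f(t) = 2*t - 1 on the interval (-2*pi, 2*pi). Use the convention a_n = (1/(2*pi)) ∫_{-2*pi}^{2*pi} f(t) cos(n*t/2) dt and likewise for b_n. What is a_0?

a_0 = (1/(2*pi)) ∫_{-2*pi}^{2*pi} f(t) dt = (1/(2*pi)) · (-4*pi) = -2.

-2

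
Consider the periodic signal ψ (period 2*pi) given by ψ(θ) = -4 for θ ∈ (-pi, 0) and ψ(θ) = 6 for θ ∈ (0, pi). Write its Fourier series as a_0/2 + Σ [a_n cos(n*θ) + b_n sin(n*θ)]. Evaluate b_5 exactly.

4/pi

b_5 = 1/pi ∫_{-pi}^{pi} ψ(θ) sin(5*θ) dθ.
Split the integral at the breakpoints.
Directly, an antiderivative of (-4) sin(5*θ) is 4*cos(5*θ)/5; evaluating from -pi to 0: ∫_{-pi}^{0} (-4) sin(5*θ) dθ = (4/5) - (-4/5) = 8/5.
Directly, an antiderivative of (6) sin(5*θ) is -6*cos(5*θ)/5; evaluating from 0 to pi: ∫_{0}^{pi} (6) sin(5*θ) dθ = (6/5) - (-6/5) = 12/5.
Summing the pieces and multiplying by (1/pi) gives b_5 = 4/pi.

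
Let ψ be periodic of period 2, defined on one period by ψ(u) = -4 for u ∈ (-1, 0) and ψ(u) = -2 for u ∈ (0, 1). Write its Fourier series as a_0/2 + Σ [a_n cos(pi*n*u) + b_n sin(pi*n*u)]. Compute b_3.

4/(3*pi)

b_3 = ∫_{-1}^{1} ψ(u) sin(3*pi*u) du.
Split the integral at the breakpoints.
Directly, an antiderivative of (-4) sin(3*pi*u) is 4*cos(3*pi*u)/(3*pi); evaluating from -1 to 0: ∫_{-1}^{0} (-4) sin(3*pi*u) du = (4/(3*pi)) - (-4/(3*pi)) = 8/(3*pi).
Directly, an antiderivative of (-2) sin(3*pi*u) is 2*cos(3*pi*u)/(3*pi); evaluating from 0 to 1: ∫_{0}^{1} (-2) sin(3*pi*u) du = (-2/(3*pi)) - (2/(3*pi)) = -4/(3*pi).
Summing the pieces gives b_3 = 4/(3*pi).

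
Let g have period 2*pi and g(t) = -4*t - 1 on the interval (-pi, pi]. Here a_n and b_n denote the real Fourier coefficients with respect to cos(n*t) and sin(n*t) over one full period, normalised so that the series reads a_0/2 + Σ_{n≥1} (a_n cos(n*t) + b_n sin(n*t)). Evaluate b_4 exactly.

b_4 = 1/pi ∫_{-pi}^{pi} g(t) sin(4*t) dt.
Integrating by parts (boundary term plus one more integral), an antiderivative of (-4*t - 1) sin(4*t) is t*cos(4*t) - sin(4*t)/4 + cos(4*t)/4; evaluating from -pi to pi: ∫_{-pi}^{pi} (-4*t - 1) sin(4*t) dt = (1/4 + pi) - (1/4 - pi) = 2*pi.
Hence b_4 = (1/pi)·(2*pi) = 2.

2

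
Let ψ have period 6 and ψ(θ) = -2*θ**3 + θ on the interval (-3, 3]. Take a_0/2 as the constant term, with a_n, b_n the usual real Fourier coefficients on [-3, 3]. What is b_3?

-34/pi + 24/pi**3

b_3 = 1/3 ∫_{-3}^{3} ψ(θ) sin(pi*θ) dθ.
ψ is odd and sin(pi*θ) is odd, so the integrand is even and b_3 = 2/3 ∫_0^{3} ψ(θ) sin(pi*θ) dθ.
Integrating by parts three times (tabular method), an antiderivative of (-2*θ**3 + θ) sin(pi*θ) is 2*θ**3*cos(pi*θ)/pi - 6*θ**2*sin(pi*θ)/pi**2 - 12*θ*cos(pi*θ)/pi**3 - θ*cos(pi*θ)/pi + sin(pi*θ)/pi**2 + 12*sin(pi*θ)/pi**4; evaluating from 0 to 3: ∫_{0}^{3} (-2*θ**3 + θ) sin(pi*θ) dθ = (-51/pi + 36/pi**3) - (0) = -51/pi + 36/pi**3.
Hence b_3 = (2/3)·(-51/pi + 36/pi**3) = -34/pi + 24/pi**3.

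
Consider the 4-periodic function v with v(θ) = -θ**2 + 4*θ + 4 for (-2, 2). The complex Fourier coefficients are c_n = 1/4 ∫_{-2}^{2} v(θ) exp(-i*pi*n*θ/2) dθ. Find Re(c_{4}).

-1/(2*pi**2)

Since v is real-valued, Re(c_{4}) = 1/4 ∫_{-2}^{2} v(θ) cos(2*pi*θ) dθ = a_{4}/2.
Integrating by parts twice (tabular method), an antiderivative of (-θ**2 + 4*θ + 4) cos(2*pi*θ) is -θ**2*sin(2*pi*θ)/(2*pi) + 2*θ*sin(2*pi*θ)/pi - θ*cos(2*pi*θ)/(2*pi**2) + sin(2*pi*θ)/(4*pi**3) + 2*sin(2*pi*θ)/pi + cos(2*pi*θ)/pi**2; evaluating from -2 to 2: ∫_{-2}^{2} (-θ**2 + 4*θ + 4) cos(2*pi*θ) dθ = (0) - (2/pi**2) = -2/pi**2.
Hence Re(c_{4}) = (1/4)·(-2/pi**2) = -1/(2*pi**2).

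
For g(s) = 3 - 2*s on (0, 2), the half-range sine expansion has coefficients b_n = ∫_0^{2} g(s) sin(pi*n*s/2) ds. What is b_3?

4/(3*pi)

b_3 = ∫_0^{2} (3 - 2*s) sin(3*pi*s/2) ds.
Integrating by parts (boundary term plus one more integral), an antiderivative of (3 - 2*s) sin(3*pi*s/2) is 4*s*cos(3*pi*s/2)/(3*pi) - 8*sin(3*pi*s/2)/(9*pi**2) - 2*cos(3*pi*s/2)/pi; evaluating from 0 to 2: ∫_{0}^{2} (3 - 2*s) sin(3*pi*s/2) ds = (-2/(3*pi)) - (-2/pi) = 4/(3*pi).
Hence b_3 = 4/(3*pi).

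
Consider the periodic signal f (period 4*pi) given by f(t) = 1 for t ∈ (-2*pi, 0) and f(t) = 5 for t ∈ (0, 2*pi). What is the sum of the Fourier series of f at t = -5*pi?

t = -5*pi differs from t = -pi by -1 full period(s), and the series is 4*pi-periodic.
f is continuous at t = -pi with value 1, so the series converges to 1 there.

1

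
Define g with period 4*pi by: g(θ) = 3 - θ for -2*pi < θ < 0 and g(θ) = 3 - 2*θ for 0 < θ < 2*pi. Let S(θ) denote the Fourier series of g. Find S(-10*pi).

3 - pi

θ = -10*pi differs from θ = -2*pi by -2 full period(s), and the series is 4*pi-periodic.
At θ = -2*pi the one-sided limits are g(-2*pi^-) = 3 - 4*pi and g(-2*pi^+) = 3 + 2*pi.
By Dirichlet's theorem the series converges to their average, [(3 - 4*pi) + (3 + 2*pi)]/2 = 3 - pi.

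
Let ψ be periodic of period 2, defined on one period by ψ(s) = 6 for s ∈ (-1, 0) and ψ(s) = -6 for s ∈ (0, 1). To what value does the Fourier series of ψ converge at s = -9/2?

6

s = -9/2 differs from s = -1/2 by -2 full period(s), and the series is 2-periodic.
ψ is continuous at s = -1/2 with value 6, so the series converges to 6 there.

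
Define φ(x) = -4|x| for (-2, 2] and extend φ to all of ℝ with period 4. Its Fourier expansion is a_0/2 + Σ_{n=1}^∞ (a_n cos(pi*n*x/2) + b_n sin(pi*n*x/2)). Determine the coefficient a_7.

32/(49*pi**2)

a_7 = 1/2 ∫_{-2}^{2} φ(x) cos(7*pi*x/2) dx.
φ is even and cos(7*pi*x/2) is even, so the integrand is even and a_7 = ∫_0^{2} φ(x) cos(7*pi*x/2) dx.
Integrating by parts (boundary term plus one more integral), an antiderivative of (-4*x) cos(7*pi*x/2) is -8*x*sin(7*pi*x/2)/(7*pi) - 16*cos(7*pi*x/2)/(49*pi**2); evaluating from 0 to 2: ∫_{0}^{2} (-4*x) cos(7*pi*x/2) dx = (16/(49*pi**2)) - (-16/(49*pi**2)) = 32/(49*pi**2).
Hence a_7 = 32/(49*pi**2).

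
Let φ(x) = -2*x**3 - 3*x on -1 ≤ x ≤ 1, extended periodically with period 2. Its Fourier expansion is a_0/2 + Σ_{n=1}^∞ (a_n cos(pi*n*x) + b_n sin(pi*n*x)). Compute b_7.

b_7 = ∫_{-1}^{1} φ(x) sin(7*pi*x) dx.
φ is odd and sin(7*pi*x) is odd, so the integrand is even and b_7 = 2 ∫_0^{1} φ(x) sin(7*pi*x) dx.
Integrating by parts three times (tabular method), an antiderivative of (-2*x**3 - 3*x) sin(7*pi*x) is 2*x**3*cos(7*pi*x)/(7*pi) - 6*x**2*sin(7*pi*x)/(49*pi**2) - 12*x*cos(7*pi*x)/(343*pi**3) + 3*x*cos(7*pi*x)/(7*pi) - 3*sin(7*pi*x)/(49*pi**2) + 12*sin(7*pi*x)/(2401*pi**4); evaluating from 0 to 1: ∫_{0}^{1} (-2*x**3 - 3*x) sin(7*pi*x) dx = ((12 - 245*pi**2)/(343*pi**3)) - (0) = (12 - 245*pi**2)/(343*pi**3).
Hence b_7 = 2·((12 - 245*pi**2)/(343*pi**3)) = 2*(12 - 245*pi**2)/(343*pi**3).

2*(12 - 245*pi**2)/(343*pi**3)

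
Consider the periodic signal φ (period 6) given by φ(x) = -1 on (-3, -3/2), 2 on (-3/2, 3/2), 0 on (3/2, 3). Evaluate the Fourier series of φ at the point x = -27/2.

1/2

x = -27/2 differs from x = -3/2 by -2 full period(s), and the series is 6-periodic.
At x = -3/2 the one-sided limits are φ(-3/2^-) = -1 and φ(-3/2^+) = 2.
By Dirichlet's theorem the series converges to their average, [(-1) + (2)]/2 = 1/2.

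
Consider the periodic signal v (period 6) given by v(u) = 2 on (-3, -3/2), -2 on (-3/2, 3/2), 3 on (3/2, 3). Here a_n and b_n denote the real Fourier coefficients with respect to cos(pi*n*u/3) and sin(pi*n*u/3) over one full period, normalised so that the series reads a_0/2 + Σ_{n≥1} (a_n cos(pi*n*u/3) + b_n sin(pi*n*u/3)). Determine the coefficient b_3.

b_3 = 1/3 ∫_{-3}^{3} v(u) sin(pi*u) du.
Split the integral at the breakpoints.
Directly, an antiderivative of (2) sin(pi*u) is -2*cos(pi*u)/pi; evaluating from -3 to -3/2: ∫_{-3}^{-3/2} (2) sin(pi*u) du = (0) - (2/pi) = -2/pi.
Directly, an antiderivative of (-2) sin(pi*u) is 2*cos(pi*u)/pi; evaluating from -3/2 to 3/2: ∫_{-3/2}^{3/2} (-2) sin(pi*u) du = (0) - (0) = 0.
Directly, an antiderivative of (3) sin(pi*u) is -3*cos(pi*u)/pi; evaluating from 3/2 to 3: ∫_{3/2}^{3} (3) sin(pi*u) du = (3/pi) - (0) = 3/pi.
Summing the pieces and multiplying by (1/3) gives b_3 = 1/(3*pi).

1/(3*pi)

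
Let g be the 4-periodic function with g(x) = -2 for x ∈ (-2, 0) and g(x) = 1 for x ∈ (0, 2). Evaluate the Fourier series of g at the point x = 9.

x = 9 differs from x = 1 by 2 full period(s), and the series is 4-periodic.
g is continuous at x = 1 with value 1, so the series converges to 1 there.

1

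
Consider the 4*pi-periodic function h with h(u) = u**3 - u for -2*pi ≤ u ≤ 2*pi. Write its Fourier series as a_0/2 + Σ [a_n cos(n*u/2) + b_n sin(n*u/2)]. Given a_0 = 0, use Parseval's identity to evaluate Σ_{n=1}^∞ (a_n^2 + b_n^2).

Parseval: a_0^2/2 + Σ_{n≥1} (a_n^2+b_n^2) = (1/(2*pi)) ∫_{-2*pi}^{2*pi} h(u)^2 du = 8*pi**2*(-168*pi**2 + 35 + 240*pi**4)/105.
Subtract a_0^2/2 = 0: Σ (a_n^2+b_n^2) = 8*pi**2*(-168*pi**2 + 35 + 240*pi**4)/105.

8*pi**2*(-168*pi**2 + 35 + 240*pi**4)/105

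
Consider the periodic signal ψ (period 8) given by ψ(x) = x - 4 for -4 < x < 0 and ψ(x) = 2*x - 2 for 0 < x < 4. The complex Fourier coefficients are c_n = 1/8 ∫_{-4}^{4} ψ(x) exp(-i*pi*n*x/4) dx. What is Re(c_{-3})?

Since ψ is real-valued, Re(c_{-3}) = 1/8 ∫_{-4}^{4} ψ(x) cos(-3*pi*x/4) dx = a_{3}/2.
Split the integral at the breakpoints.
Integrating by parts (boundary term plus one more integral), an antiderivative of (x - 4) cos(-3*pi*x/4) is 4*x*sin(3*pi*x/4)/(3*pi) - 16*sin(3*pi*x/4)/(3*pi) + 16*cos(3*pi*x/4)/(9*pi**2); evaluating from -4 to 0: ∫_{-4}^{0} (x - 4) cos(-3*pi*x/4) dx = (16/(9*pi**2)) - (-16/(9*pi**2)) = 32/(9*pi**2).
Integrating by parts (boundary term plus one more integral), an antiderivative of (2*x - 2) cos(-3*pi*x/4) is 8*x*sin(3*pi*x/4)/(3*pi) - 8*sin(3*pi*x/4)/(3*pi) + 32*cos(3*pi*x/4)/(9*pi**2); evaluating from 0 to 4: ∫_{0}^{4} (2*x - 2) cos(-3*pi*x/4) dx = (-32/(9*pi**2)) - (32/(9*pi**2)) = -64/(9*pi**2).
So ∫_{-4}^{4} ψ(x) cos(-3*pi*x/4) dx = -32/(9*pi**2).
Hence Re(c_{-3}) = (1/8)·(-32/(9*pi**2)) = -4/(9*pi**2).

-4/(9*pi**2)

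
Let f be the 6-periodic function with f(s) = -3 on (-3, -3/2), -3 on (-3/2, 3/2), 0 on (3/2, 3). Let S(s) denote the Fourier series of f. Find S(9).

s = 9 differs from s = 3 by 1 full period(s), and the series is 6-periodic.
At s = 3 the one-sided limits are f(3^-) = 0 and f(3^+) = -3.
By Dirichlet's theorem the series converges to their average, [(0) + (-3)]/2 = -3/2.

-3/2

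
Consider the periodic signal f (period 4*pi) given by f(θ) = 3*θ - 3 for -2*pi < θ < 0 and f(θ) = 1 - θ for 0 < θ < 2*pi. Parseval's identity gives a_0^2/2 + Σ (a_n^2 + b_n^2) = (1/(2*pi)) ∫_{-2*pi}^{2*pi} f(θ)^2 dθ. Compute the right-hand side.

(1/(2*pi)) ∫_{-2*pi}^{2*pi} f(θ)^2 dθ = (1/(2*pi)) · (4*pi*(15 + 24*pi + 20*pi**2)/3) = 10 + 16*pi + 40*pi**2/3.

10 + 16*pi + 40*pi**2/3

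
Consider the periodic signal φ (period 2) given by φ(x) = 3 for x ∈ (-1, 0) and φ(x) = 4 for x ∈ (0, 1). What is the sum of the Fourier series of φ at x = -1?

7/2

At x = -1 the one-sided limits are φ(-1^-) = 4 and φ(-1^+) = 3.
By Dirichlet's theorem the series converges to their average, [(4) + (3)]/2 = 7/2.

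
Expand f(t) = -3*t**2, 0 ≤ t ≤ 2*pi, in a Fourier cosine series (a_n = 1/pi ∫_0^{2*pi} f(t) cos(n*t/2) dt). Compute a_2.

-12

a_2 = 1/pi ∫_0^{2*pi} (-3*t**2) cos(t) dt.
Integrating by parts twice (tabular method), an antiderivative of (-3*t**2) cos(t) is -3*t**2*sin(t) - 6*t*cos(t) + 6*sin(t); evaluating from 0 to 2*pi: ∫_{0}^{2*pi} (-3*t**2) cos(t) dt = (-12*pi) - (0) = -12*pi.
Hence a_2 = (1/pi)·(-12*pi) = -12.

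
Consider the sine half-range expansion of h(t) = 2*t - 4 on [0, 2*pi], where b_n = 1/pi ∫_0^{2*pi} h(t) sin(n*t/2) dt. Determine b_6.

b_6 = 1/pi ∫_0^{2*pi} (2*t - 4) sin(3*t) dt.
Integrating by parts (boundary term plus one more integral), an antiderivative of (2*t - 4) sin(3*t) is -2*t*cos(3*t)/3 + 2*sin(3*t)/9 + 4*cos(3*t)/3; evaluating from 0 to 2*pi: ∫_{0}^{2*pi} (2*t - 4) sin(3*t) dt = (4/3 - 4*pi/3) - (4/3) = -4*pi/3.
Hence b_6 = (1/pi)·(-4*pi/3) = -4/3.

-4/3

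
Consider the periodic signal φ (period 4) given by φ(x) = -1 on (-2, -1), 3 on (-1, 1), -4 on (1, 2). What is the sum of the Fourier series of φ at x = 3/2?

φ is continuous at x = 3/2 with value -4, so the series converges to -4 there.

-4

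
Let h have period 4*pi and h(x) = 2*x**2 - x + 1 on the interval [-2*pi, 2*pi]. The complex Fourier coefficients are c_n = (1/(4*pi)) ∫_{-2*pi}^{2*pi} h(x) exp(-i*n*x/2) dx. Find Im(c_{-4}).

1/2

Since h is real-valued, Im(c_{-4}) = -(1/(4*pi)) ∫_{-2*pi}^{2*pi} h(x) sin(-2*x) dx = b_{4}/2.
Integrating by parts twice (tabular method), an antiderivative of (2*x**2 - x + 1) sin(-2*x) is x**2*cos(2*x) - x*sin(2*x) - x*cos(2*x)/2 + sin(2*x)/4; evaluating from -2*pi to 2*pi: ∫_{-2*pi}^{2*pi} (2*x**2 - x + 1) sin(-2*x) dx = (pi*(-1 + 4*pi)) - (pi*(1 + 4*pi)) = -2*pi.
Hence Im(c_{-4}) = (-1/(4*pi))·(-2*pi) = 1/2.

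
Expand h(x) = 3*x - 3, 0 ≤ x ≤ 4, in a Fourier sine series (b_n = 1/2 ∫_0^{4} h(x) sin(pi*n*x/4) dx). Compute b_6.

-4/pi

b_6 = 1/2 ∫_0^{4} (3*x - 3) sin(3*pi*x/2) dx.
Integrating by parts (boundary term plus one more integral), an antiderivative of (3*x - 3) sin(3*pi*x/2) is -2*x*cos(3*pi*x/2)/pi + 4*sin(3*pi*x/2)/(3*pi**2) + 2*cos(3*pi*x/2)/pi; evaluating from 0 to 4: ∫_{0}^{4} (3*x - 3) sin(3*pi*x/2) dx = (-6/pi) - (2/pi) = -8/pi.
Hence b_6 = (1/2)·(-8/pi) = -4/pi.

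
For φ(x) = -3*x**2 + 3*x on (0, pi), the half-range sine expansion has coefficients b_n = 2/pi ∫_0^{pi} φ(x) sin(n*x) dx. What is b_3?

b_3 = 2/pi ∫_0^{pi} (-3*x**2 + 3*x) sin(3*x) dx.
Integrating by parts twice (tabular method), an antiderivative of (-3*x**2 + 3*x) sin(3*x) is x**2*cos(3*x) - 2*x*sin(3*x)/3 - x*cos(3*x) + sin(3*x)/3 - 2*cos(3*x)/9; evaluating from 0 to pi: ∫_{0}^{pi} (-3*x**2 + 3*x) sin(3*x) dx = (-pi**2 + 2/9 + pi) - (-2/9) = -pi**2 + 4/9 + pi.
Hence b_3 = (2/pi)·(-pi**2 + 4/9 + pi) = -2*pi + 8/(9*pi) + 2.

-2*pi + 8/(9*pi) + 2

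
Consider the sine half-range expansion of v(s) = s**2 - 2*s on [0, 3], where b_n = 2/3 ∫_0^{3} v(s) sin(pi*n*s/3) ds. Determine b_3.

-8/(3*pi**3) + 2/pi

b_3 = 2/3 ∫_0^{3} (s**2 - 2*s) sin(pi*s) ds.
Integrating by parts twice (tabular method), an antiderivative of (s**2 - 2*s) sin(pi*s) is -s**2*cos(pi*s)/pi + 2*s*sin(pi*s)/pi**2 + 2*s*cos(pi*s)/pi - 2*sin(pi*s)/pi**2 + 2*cos(pi*s)/pi**3; evaluating from 0 to 3: ∫_{0}^{3} (s**2 - 2*s) sin(pi*s) ds = (-2/pi**3 + 3/pi) - (2/pi**3) = -4/pi**3 + 3/pi.
Hence b_3 = (2/3)·(-4/pi**3 + 3/pi) = -8/(3*pi**3) + 2/pi.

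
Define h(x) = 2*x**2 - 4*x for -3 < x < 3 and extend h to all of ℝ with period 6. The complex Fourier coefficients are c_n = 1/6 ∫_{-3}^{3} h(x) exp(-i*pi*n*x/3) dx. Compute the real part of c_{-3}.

Since h is real-valued, Re(c_{-3}) = 1/6 ∫_{-3}^{3} h(x) cos(-pi*x) dx = a_{3}/2.
Integrating by parts twice (tabular method), an antiderivative of (2*x**2 - 4*x) cos(-pi*x) is 2*x**2*sin(pi*x)/pi - 4*x*sin(pi*x)/pi + 4*x*cos(pi*x)/pi**2 - 4*sin(pi*x)/pi**3 - 4*cos(pi*x)/pi**2; evaluating from -3 to 3: ∫_{-3}^{3} (2*x**2 - 4*x) cos(-pi*x) dx = (-8/pi**2) - (16/pi**2) = -24/pi**2.
Hence Re(c_{-3}) = (1/6)·(-24/pi**2) = -4/pi**2.

-4/pi**2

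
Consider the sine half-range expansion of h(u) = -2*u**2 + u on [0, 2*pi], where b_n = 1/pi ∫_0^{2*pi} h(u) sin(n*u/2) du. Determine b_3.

4*(-36*pi**2 + 16 + 9*pi)/(27*pi)

b_3 = 1/pi ∫_0^{2*pi} (-2*u**2 + u) sin(3*u/2) du.
Integrating by parts twice (tabular method), an antiderivative of (-2*u**2 + u) sin(3*u/2) is 4*u**2*cos(3*u/2)/3 - 16*u*sin(3*u/2)/9 - 2*u*cos(3*u/2)/3 + 4*sin(3*u/2)/9 - 32*cos(3*u/2)/27; evaluating from 0 to 2*pi: ∫_{0}^{2*pi} (-2*u**2 + u) sin(3*u/2) du = (-16*pi**2/3 + 32/27 + 4*pi/3) - (-32/27) = -16*pi**2/3 + 64/27 + 4*pi/3.
Hence b_3 = (1/pi)·(-16*pi**2/3 + 64/27 + 4*pi/3) = 4*(-36*pi**2 + 16 + 9*pi)/(27*pi).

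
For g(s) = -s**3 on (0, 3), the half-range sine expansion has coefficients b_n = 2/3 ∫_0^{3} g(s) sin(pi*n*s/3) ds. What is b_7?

54*(6 - 49*pi**2)/(343*pi**3)

b_7 = 2/3 ∫_0^{3} (-s**3) sin(7*pi*s/3) ds.
Integrating by parts three times (tabular method), an antiderivative of (-s**3) sin(7*pi*s/3) is 3*s**3*cos(7*pi*s/3)/(7*pi) - 27*s**2*sin(7*pi*s/3)/(49*pi**2) - 162*s*cos(7*pi*s/3)/(343*pi**3) + 486*sin(7*pi*s/3)/(2401*pi**4); evaluating from 0 to 3: ∫_{0}^{3} (-s**3) sin(7*pi*s/3) ds = (81*(6 - 49*pi**2)/(343*pi**3)) - (0) = 81*(6 - 49*pi**2)/(343*pi**3).
Hence b_7 = (2/3)·(81*(6 - 49*pi**2)/(343*pi**3)) = 54*(6 - 49*pi**2)/(343*pi**3).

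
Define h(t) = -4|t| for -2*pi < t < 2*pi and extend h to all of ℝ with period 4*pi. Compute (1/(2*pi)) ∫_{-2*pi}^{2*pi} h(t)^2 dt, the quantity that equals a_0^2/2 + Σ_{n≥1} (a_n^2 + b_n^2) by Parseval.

(1/(2*pi)) ∫_{-2*pi}^{2*pi} h(t)^2 dt = (1/(2*pi)) · (256*pi**3/3) = 128*pi**2/3.

128*pi**2/3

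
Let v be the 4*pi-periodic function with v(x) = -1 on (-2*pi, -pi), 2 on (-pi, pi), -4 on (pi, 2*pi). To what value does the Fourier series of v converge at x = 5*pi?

x = 5*pi differs from x = pi by 1 full period(s), and the series is 4*pi-periodic.
At x = pi the one-sided limits are v(pi^-) = 2 and v(pi^+) = -4.
By Dirichlet's theorem the series converges to their average, [(2) + (-4)]/2 = -1.

-1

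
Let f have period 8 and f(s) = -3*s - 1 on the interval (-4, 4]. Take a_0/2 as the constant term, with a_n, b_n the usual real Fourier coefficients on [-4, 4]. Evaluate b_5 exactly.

-24/(5*pi)

b_5 = 1/4 ∫_{-4}^{4} f(s) sin(5*pi*s/4) ds.
Integrating by parts (boundary term plus one more integral), an antiderivative of (-3*s - 1) sin(5*pi*s/4) is 12*s*cos(5*pi*s/4)/(5*pi) - 48*sin(5*pi*s/4)/(25*pi**2) + 4*cos(5*pi*s/4)/(5*pi); evaluating from -4 to 4: ∫_{-4}^{4} (-3*s - 1) sin(5*pi*s/4) ds = (-52/(5*pi)) - (44/(5*pi)) = -96/(5*pi).
Hence b_5 = (1/4)·(-96/(5*pi)) = -24/(5*pi).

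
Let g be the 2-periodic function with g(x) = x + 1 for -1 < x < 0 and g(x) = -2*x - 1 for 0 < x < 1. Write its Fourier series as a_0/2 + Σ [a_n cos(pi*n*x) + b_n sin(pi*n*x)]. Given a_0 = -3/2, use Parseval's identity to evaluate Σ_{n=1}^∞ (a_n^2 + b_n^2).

Parseval: a_0^2/2 + Σ_{n≥1} (a_n^2+b_n^2) = ∫_{-1}^{1} g(x)^2 dx = 14/3.
Subtract a_0^2/2 = 9/8: Σ (a_n^2+b_n^2) = 85/24.

85/24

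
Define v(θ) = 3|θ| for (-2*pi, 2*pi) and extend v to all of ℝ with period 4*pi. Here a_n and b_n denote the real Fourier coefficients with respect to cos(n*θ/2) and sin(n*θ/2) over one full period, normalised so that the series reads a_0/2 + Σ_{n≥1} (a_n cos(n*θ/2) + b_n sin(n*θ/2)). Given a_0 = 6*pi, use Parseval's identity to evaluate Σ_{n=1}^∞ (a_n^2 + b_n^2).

6*pi**2

Parseval: a_0^2/2 + Σ_{n≥1} (a_n^2+b_n^2) = (1/(2*pi)) ∫_{-2*pi}^{2*pi} v(θ)^2 dθ = 24*pi**2.
Subtract a_0^2/2 = 18*pi**2: Σ (a_n^2+b_n^2) = 6*pi**2.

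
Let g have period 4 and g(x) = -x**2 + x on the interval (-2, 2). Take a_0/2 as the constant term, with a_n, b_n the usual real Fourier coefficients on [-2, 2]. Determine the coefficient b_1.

4/pi

b_1 = 1/2 ∫_{-2}^{2} g(x) sin(pi*x/2) dx.
Integrating by parts twice (tabular method), an antiderivative of (-x**2 + x) sin(pi*x/2) is 2*x**2*cos(pi*x/2)/pi - 8*x*sin(pi*x/2)/pi**2 - 2*x*cos(pi*x/2)/pi + 4*sin(pi*x/2)/pi**2 - 16*cos(pi*x/2)/pi**3; evaluating from -2 to 2: ∫_{-2}^{2} (-x**2 + x) sin(pi*x/2) dx = (-4/pi + 16/pi**3) - (-12/pi + 16/pi**3) = 8/pi.
Hence b_1 = (1/2)·(8/pi) = 4/pi.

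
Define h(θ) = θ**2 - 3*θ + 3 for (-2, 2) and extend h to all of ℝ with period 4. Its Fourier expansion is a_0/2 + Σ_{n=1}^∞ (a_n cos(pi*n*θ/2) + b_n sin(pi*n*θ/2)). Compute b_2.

6/pi

b_2 = 1/2 ∫_{-2}^{2} h(θ) sin(pi*θ) dθ.
Integrating by parts twice (tabular method), an antiderivative of (θ**2 - 3*θ + 3) sin(pi*θ) is -θ**2*cos(pi*θ)/pi + 2*θ*sin(pi*θ)/pi**2 + 3*θ*cos(pi*θ)/pi - 3*sin(pi*θ)/pi**2 - 3*cos(pi*θ)/pi + 2*cos(pi*θ)/pi**3; evaluating from -2 to 2: ∫_{-2}^{2} (θ**2 - 3*θ + 3) sin(pi*θ) dθ = ((2 - pi**2)/pi**3) - (-13/pi + 2/pi**3) = 12/pi.
Hence b_2 = (1/2)·(12/pi) = 6/pi.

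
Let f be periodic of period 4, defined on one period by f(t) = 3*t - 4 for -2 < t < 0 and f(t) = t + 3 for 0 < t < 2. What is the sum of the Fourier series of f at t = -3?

4

t = -3 differs from t = 1 by -1 full period(s), and the series is 4-periodic.
f is continuous at t = 1 with value 4, so the series converges to 4 there.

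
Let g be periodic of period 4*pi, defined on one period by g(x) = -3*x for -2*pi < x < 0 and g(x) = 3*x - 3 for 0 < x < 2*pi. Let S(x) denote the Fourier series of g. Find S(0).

At x = 0 the one-sided limits are g(0^-) = 0 and g(0^+) = -3.
By Dirichlet's theorem the series converges to their average, [(0) + (-3)]/2 = -3/2.

-3/2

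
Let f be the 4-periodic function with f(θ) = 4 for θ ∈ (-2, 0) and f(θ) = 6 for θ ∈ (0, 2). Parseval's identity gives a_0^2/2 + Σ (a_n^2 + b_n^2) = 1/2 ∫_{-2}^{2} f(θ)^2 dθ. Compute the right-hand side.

1/2 ∫_{-2}^{2} f(θ)^2 dθ = 1/2 · (104) = 52.

52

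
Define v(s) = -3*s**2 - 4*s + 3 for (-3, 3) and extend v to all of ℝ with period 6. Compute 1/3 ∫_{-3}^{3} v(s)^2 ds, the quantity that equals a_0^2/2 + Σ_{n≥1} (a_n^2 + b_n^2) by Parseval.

1/3 ∫_{-3}^{3} v(s)^2 ds = 1/3 · (4464/5) = 1488/5.

1488/5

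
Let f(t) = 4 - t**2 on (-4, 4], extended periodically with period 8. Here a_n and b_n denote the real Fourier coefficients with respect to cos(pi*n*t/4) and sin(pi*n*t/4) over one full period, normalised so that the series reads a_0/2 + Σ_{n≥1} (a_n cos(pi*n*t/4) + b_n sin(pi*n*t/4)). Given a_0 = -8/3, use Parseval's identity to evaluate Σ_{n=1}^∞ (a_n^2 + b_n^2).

2048/45

Parseval: a_0^2/2 + Σ_{n≥1} (a_n^2+b_n^2) = 1/4 ∫_{-4}^{4} f(t)^2 dt = 736/15.
Subtract a_0^2/2 = 32/9: Σ (a_n^2+b_n^2) = 2048/45.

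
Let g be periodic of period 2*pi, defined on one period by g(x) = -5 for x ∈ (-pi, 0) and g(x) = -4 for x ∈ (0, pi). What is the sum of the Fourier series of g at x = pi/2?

-4

g is continuous at x = pi/2 with value -4, so the series converges to -4 there.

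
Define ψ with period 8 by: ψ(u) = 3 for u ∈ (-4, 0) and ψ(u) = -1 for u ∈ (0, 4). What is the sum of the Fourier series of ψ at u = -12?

1

u = -12 differs from u = 4 by -2 full period(s), and the series is 8-periodic.
At u = 4 the one-sided limits are ψ(4^-) = -1 and ψ(4^+) = 3.
By Dirichlet's theorem the series converges to their average, [(-1) + (3)]/2 = 1.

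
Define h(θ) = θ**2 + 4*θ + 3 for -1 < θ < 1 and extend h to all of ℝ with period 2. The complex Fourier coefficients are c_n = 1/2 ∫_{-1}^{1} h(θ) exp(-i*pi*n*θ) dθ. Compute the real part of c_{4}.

1/(8*pi**2)

Since h is real-valued, Re(c_{4}) = 1/2 ∫_{-1}^{1} h(θ) cos(4*pi*θ) dθ = a_{4}/2.
Integrating by parts twice (tabular method), an antiderivative of (θ**2 + 4*θ + 3) cos(4*pi*θ) is θ**2*sin(4*pi*θ)/(4*pi) + θ*sin(4*pi*θ)/pi + θ*cos(4*pi*θ)/(8*pi**2) - sin(4*pi*θ)/(32*pi**3) + 3*sin(4*pi*θ)/(4*pi) + cos(4*pi*θ)/(4*pi**2); evaluating from -1 to 1: ∫_{-1}^{1} (θ**2 + 4*θ + 3) cos(4*pi*θ) dθ = (3/(8*pi**2)) - (1/(8*pi**2)) = 1/(4*pi**2).
Hence Re(c_{4}) = (1/2)·(1/(4*pi**2)) = 1/(8*pi**2).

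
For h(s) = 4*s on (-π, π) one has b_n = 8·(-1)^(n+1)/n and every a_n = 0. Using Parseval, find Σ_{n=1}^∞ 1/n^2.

Parseval: Σ b_n^2 = (1/π) ∫_{-π}^{π} h(s)^2 ds = 32*pi**2/3.
Σ b_n^2 = Σ 64/n^2, so Σ 1/n^2 = (32*pi**2/3)/64 = pi**2/6.

pi**2/6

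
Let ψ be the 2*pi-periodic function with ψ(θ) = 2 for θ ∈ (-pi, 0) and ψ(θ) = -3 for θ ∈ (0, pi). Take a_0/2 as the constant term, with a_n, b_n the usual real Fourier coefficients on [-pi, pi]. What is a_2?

a_2 = 1/pi ∫_{-pi}^{pi} ψ(θ) cos(2*θ) dθ.
Split the integral at the breakpoints.
Directly, an antiderivative of (2) cos(2*θ) is sin(2*θ); evaluating from -pi to 0: ∫_{-pi}^{0} (2) cos(2*θ) dθ = (0) - (0) = 0.
Directly, an antiderivative of (-3) cos(2*θ) is -3*sin(2*θ)/2; evaluating from 0 to pi: ∫_{0}^{pi} (-3) cos(2*θ) dθ = (0) - (0) = 0.
Summing the pieces and multiplying by (1/pi) gives a_2 = 0.

0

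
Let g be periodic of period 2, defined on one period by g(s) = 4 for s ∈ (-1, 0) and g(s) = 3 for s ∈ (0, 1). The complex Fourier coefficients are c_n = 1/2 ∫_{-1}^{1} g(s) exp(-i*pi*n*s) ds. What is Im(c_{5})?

Since g is real-valued, Im(c_{5}) = -1/2 ∫_{-1}^{1} g(s) sin(5*pi*s) ds = -b_{5}/2.
Split the integral at the breakpoints.
Directly, an antiderivative of (4) sin(5*pi*s) is -4*cos(5*pi*s)/(5*pi); evaluating from -1 to 0: ∫_{-1}^{0} (4) sin(5*pi*s) ds = (-4/(5*pi)) - (4/(5*pi)) = -8/(5*pi).
Directly, an antiderivative of (3) sin(5*pi*s) is -3*cos(5*pi*s)/(5*pi); evaluating from 0 to 1: ∫_{0}^{1} (3) sin(5*pi*s) ds = (3/(5*pi)) - (-3/(5*pi)) = 6/(5*pi).
So ∫_{-1}^{1} g(s) sin(5*pi*s) ds = -2/(5*pi).
Hence Im(c_{5}) = (-1/2)·(-2/(5*pi)) = 1/(5*pi).

1/(5*pi)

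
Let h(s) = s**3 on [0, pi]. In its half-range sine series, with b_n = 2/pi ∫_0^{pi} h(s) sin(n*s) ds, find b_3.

b_3 = 2/pi ∫_0^{pi} (s**3) sin(3*s) ds.
Integrating by parts three times (tabular method), an antiderivative of (s**3) sin(3*s) is -s**3*cos(3*s)/3 + s**2*sin(3*s)/3 + 2*s*cos(3*s)/9 - 2*sin(3*s)/27; evaluating from 0 to pi: ∫_{0}^{pi} (s**3) sin(3*s) ds = (pi*(-2 + 3*pi**2)/9) - (0) = pi*(-2 + 3*pi**2)/9.
Hence b_3 = (2/pi)·(pi*(-2 + 3*pi**2)/9) = -4/9 + 2*pi**2/3.

-4/9 + 2*pi**2/3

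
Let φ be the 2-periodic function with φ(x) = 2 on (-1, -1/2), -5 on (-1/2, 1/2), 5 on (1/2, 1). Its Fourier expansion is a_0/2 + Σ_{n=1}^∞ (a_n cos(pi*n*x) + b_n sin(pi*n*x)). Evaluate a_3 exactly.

a_3 = ∫_{-1}^{1} φ(x) cos(3*pi*x) dx.
Split the integral at the breakpoints.
Directly, an antiderivative of (2) cos(3*pi*x) is 2*sin(3*pi*x)/(3*pi); evaluating from -1 to -1/2: ∫_{-1}^{-1/2} (2) cos(3*pi*x) dx = (2/(3*pi)) - (0) = 2/(3*pi).
Directly, an antiderivative of (-5) cos(3*pi*x) is -5*sin(3*pi*x)/(3*pi); evaluating from -1/2 to 1/2: ∫_{-1/2}^{1/2} (-5) cos(3*pi*x) dx = (5/(3*pi)) - (-5/(3*pi)) = 10/(3*pi).
Directly, an antiderivative of (5) cos(3*pi*x) is 5*sin(3*pi*x)/(3*pi); evaluating from 1/2 to 1: ∫_{1/2}^{1} (5) cos(3*pi*x) dx = (0) - (-5/(3*pi)) = 5/(3*pi).
Summing the pieces gives a_3 = 17/(3*pi).

17/(3*pi)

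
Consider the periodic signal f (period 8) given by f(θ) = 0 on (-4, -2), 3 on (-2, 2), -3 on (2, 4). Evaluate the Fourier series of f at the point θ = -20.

θ = -20 differs from θ = -4 by -2 full period(s), and the series is 8-periodic.
At θ = -4 the one-sided limits are f(-4^-) = -3 and f(-4^+) = 0.
By Dirichlet's theorem the series converges to their average, [(-3) + (0)]/2 = -3/2.

-3/2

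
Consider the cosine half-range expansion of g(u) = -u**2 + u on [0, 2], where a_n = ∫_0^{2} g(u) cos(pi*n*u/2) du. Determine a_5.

8/(25*pi**2)

a_5 = ∫_0^{2} (-u**2 + u) cos(5*pi*u/2) du.
Integrating by parts twice (tabular method), an antiderivative of (-u**2 + u) cos(5*pi*u/2) is -2*u**2*sin(5*pi*u/2)/(5*pi) + 2*u*sin(5*pi*u/2)/(5*pi) - 8*u*cos(5*pi*u/2)/(25*pi**2) + 16*sin(5*pi*u/2)/(125*pi**3) + 4*cos(5*pi*u/2)/(25*pi**2); evaluating from 0 to 2: ∫_{0}^{2} (-u**2 + u) cos(5*pi*u/2) du = (12/(25*pi**2)) - (4/(25*pi**2)) = 8/(25*pi**2).
Hence a_5 = 8/(25*pi**2).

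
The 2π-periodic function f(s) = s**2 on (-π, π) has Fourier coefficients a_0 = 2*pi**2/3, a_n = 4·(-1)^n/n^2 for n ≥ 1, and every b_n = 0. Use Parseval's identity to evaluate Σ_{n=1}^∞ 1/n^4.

pi**4/90

Parseval: a_0^2/2 + Σ a_n^2 = (1/π) ∫_{-π}^{π} f(s)^2 ds = 2*pi**4/5.
Subtract a_0^2/2 = 2*pi**4/9: Σ a_n^2 = 8*pi**4/45.
Since a_n^2 = 16/n^4, Σ 1/n^4 = pi**4/90.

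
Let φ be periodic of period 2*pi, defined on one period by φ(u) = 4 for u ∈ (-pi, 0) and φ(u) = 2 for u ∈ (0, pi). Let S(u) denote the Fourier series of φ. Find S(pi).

u = pi differs from u = -pi by 1 full period(s), and the series is 2*pi-periodic.
At u = -pi the one-sided limits are φ(-pi^-) = 2 and φ(-pi^+) = 4.
By Dirichlet's theorem the series converges to their average, [(2) + (4)]/2 = 3.

3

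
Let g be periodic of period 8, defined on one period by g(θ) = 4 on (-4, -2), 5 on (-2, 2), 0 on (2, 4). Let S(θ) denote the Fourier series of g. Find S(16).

θ = 16 differs from θ = 0 by 2 full period(s), and the series is 8-periodic.
g is continuous at θ = 0 with value 5, so the series converges to 5 there.

5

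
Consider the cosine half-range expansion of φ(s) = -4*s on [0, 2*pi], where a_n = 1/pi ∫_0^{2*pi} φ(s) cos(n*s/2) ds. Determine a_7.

a_7 = 1/pi ∫_0^{2*pi} (-4*s) cos(7*s/2) ds.
Integrating by parts (boundary term plus one more integral), an antiderivative of (-4*s) cos(7*s/2) is -8*s*sin(7*s/2)/7 - 16*cos(7*s/2)/49; evaluating from 0 to 2*pi: ∫_{0}^{2*pi} (-4*s) cos(7*s/2) ds = (16/49) - (-16/49) = 32/49.
Hence a_7 = (1/pi)·(32/49) = 32/(49*pi).

32/(49*pi)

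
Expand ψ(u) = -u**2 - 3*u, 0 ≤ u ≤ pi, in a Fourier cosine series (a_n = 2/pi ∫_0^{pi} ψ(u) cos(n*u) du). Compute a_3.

a_3 = 2/pi ∫_0^{pi} (-u**2 - 3*u) cos(3*u) du.
Integrating by parts twice (tabular method), an antiderivative of (-u**2 - 3*u) cos(3*u) is -u**2*sin(3*u)/3 - u*sin(3*u) - 2*u*cos(3*u)/9 + 2*sin(3*u)/27 - cos(3*u)/3; evaluating from 0 to pi: ∫_{0}^{pi} (-u**2 - 3*u) cos(3*u) du = (1/3 + 2*pi/9) - (-1/3) = 2/3 + 2*pi/9.
Hence a_3 = (2/pi)·(2/3 + 2*pi/9) = 4*(3 + pi)/(9*pi).

4*(3 + pi)/(9*pi)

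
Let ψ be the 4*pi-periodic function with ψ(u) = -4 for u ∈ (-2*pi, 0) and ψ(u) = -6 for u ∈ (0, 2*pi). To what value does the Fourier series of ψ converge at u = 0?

At u = 0 the one-sided limits are ψ(0^-) = -4 and ψ(0^+) = -6.
By Dirichlet's theorem the series converges to their average, [(-4) + (-6)]/2 = -5.

-5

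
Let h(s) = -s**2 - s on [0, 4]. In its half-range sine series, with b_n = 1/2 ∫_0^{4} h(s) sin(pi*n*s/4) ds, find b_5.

-8/pi + 128/(125*pi**3)

b_5 = 1/2 ∫_0^{4} (-s**2 - s) sin(5*pi*s/4) ds.
Integrating by parts twice (tabular method), an antiderivative of (-s**2 - s) sin(5*pi*s/4) is 4*s**2*cos(5*pi*s/4)/(5*pi) - 32*s*sin(5*pi*s/4)/(25*pi**2) + 4*s*cos(5*pi*s/4)/(5*pi) - 16*sin(5*pi*s/4)/(25*pi**2) - 128*cos(5*pi*s/4)/(125*pi**3); evaluating from 0 to 4: ∫_{0}^{4} (-s**2 - s) sin(5*pi*s/4) ds = (-16/pi + 128/(125*pi**3)) - (-128/(125*pi**3)) = -16/pi + 256/(125*pi**3).
Hence b_5 = (1/2)·(-16/pi + 256/(125*pi**3)) = -8/pi + 128/(125*pi**3).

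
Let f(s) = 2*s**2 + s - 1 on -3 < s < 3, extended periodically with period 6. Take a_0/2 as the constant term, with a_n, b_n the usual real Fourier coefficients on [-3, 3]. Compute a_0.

10

a_0 = 1/3 ∫_{-3}^{3} f(s) ds = 1/3 · (30) = 10.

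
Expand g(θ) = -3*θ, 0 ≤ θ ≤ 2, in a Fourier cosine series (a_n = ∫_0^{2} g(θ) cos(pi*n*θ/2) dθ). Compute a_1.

24/pi**2

a_1 = ∫_0^{2} (-3*θ) cos(pi*θ/2) dθ.
Integrating by parts (boundary term plus one more integral), an antiderivative of (-3*θ) cos(pi*θ/2) is -6*θ*sin(pi*θ/2)/pi - 12*cos(pi*θ/2)/pi**2; evaluating from 0 to 2: ∫_{0}^{2} (-3*θ) cos(pi*θ/2) dθ = (12/pi**2) - (-12/pi**2) = 24/pi**2.
Hence a_1 = 24/pi**2.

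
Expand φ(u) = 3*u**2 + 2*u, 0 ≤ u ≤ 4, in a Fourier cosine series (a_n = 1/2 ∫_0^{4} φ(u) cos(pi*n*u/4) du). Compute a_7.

a_7 = 1/2 ∫_0^{4} (3*u**2 + 2*u) cos(7*pi*u/4) du.
Integrating by parts twice (tabular method), an antiderivative of (3*u**2 + 2*u) cos(7*pi*u/4) is 12*u**2*sin(7*pi*u/4)/(7*pi) + 8*u*sin(7*pi*u/4)/(7*pi) + 96*u*cos(7*pi*u/4)/(49*pi**2) - 384*sin(7*pi*u/4)/(343*pi**3) + 32*cos(7*pi*u/4)/(49*pi**2); evaluating from 0 to 4: ∫_{0}^{4} (3*u**2 + 2*u) cos(7*pi*u/4) du = (-416/(49*pi**2)) - (32/(49*pi**2)) = -64/(7*pi**2).
Hence a_7 = (1/2)·(-64/(7*pi**2)) = -32/(7*pi**2).

-32/(7*pi**2)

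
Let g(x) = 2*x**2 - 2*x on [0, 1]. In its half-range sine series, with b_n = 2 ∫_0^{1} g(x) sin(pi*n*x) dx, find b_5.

b_5 = 2 ∫_0^{1} (2*x**2 - 2*x) sin(5*pi*x) dx.
Integrating by parts twice (tabular method), an antiderivative of (2*x**2 - 2*x) sin(5*pi*x) is -2*x**2*cos(5*pi*x)/(5*pi) + 4*x*sin(5*pi*x)/(25*pi**2) + 2*x*cos(5*pi*x)/(5*pi) - 2*sin(5*pi*x)/(25*pi**2) + 4*cos(5*pi*x)/(125*pi**3); evaluating from 0 to 1: ∫_{0}^{1} (2*x**2 - 2*x) sin(5*pi*x) dx = (-4/(125*pi**3)) - (4/(125*pi**3)) = -8/(125*pi**3).
Hence b_5 = 2·(-8/(125*pi**3)) = -16/(125*pi**3).

-16/(125*pi**3)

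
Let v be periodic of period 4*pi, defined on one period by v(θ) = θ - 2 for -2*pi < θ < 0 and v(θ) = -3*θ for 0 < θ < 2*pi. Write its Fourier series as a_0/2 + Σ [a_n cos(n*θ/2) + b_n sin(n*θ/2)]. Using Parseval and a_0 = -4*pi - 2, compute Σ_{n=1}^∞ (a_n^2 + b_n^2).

Parseval: a_0^2/2 + Σ_{n≥1} (a_n^2+b_n^2) = (1/(2*pi)) ∫_{-2*pi}^{2*pi} v(θ)^2 dθ = 4 + 4*pi + 40*pi**2/3.
Subtract a_0^2/2 = 2*(1 + 2*pi)**2: Σ (a_n^2+b_n^2) = -4*pi + 2 + 16*pi**2/3.

-4*pi + 2 + 16*pi**2/3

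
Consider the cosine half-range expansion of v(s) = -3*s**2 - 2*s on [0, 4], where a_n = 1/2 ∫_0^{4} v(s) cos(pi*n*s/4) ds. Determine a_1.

224/pi**2

a_1 = 1/2 ∫_0^{4} (-3*s**2 - 2*s) cos(pi*s/4) ds.
Integrating by parts twice (tabular method), an antiderivative of (-3*s**2 - 2*s) cos(pi*s/4) is -12*s**2*sin(pi*s/4)/pi - 8*s*sin(pi*s/4)/pi - 96*s*cos(pi*s/4)/pi**2 + 384*sin(pi*s/4)/pi**3 - 32*cos(pi*s/4)/pi**2; evaluating from 0 to 4: ∫_{0}^{4} (-3*s**2 - 2*s) cos(pi*s/4) ds = (416/pi**2) - (-32/pi**2) = 448/pi**2.
Hence a_1 = (1/2)·(448/pi**2) = 224/pi**2.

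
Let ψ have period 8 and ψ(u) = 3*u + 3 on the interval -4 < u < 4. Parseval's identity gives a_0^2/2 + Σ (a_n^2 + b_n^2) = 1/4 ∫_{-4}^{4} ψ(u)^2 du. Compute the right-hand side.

114

1/4 ∫_{-4}^{4} ψ(u)^2 du = 1/4 · (456) = 114.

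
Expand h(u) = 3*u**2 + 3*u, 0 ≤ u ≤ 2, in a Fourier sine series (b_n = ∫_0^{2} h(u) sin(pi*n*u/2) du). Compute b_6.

-6/pi

b_6 = ∫_0^{2} (3*u**2 + 3*u) sin(3*pi*u) du.
Integrating by parts twice (tabular method), an antiderivative of (3*u**2 + 3*u) sin(3*pi*u) is -u**2*cos(3*pi*u)/pi + 2*u*sin(3*pi*u)/(3*pi**2) - u*cos(3*pi*u)/pi + sin(3*pi*u)/(3*pi**2) + 2*cos(3*pi*u)/(9*pi**3); evaluating from 0 to 2: ∫_{0}^{2} (3*u**2 + 3*u) sin(3*pi*u) du = (-6/pi + 2/(9*pi**3)) - (2/(9*pi**3)) = -6/pi.
Hence b_6 = -6/pi.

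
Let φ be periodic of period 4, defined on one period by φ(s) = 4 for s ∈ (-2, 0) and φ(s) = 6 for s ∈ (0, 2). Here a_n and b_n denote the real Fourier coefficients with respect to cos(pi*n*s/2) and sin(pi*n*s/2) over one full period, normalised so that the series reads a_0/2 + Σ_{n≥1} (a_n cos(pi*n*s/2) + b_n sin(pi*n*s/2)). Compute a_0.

a_0 = 1/2 ∫_{-2}^{2} φ(s) ds = 1/2 · (20) = 10.

10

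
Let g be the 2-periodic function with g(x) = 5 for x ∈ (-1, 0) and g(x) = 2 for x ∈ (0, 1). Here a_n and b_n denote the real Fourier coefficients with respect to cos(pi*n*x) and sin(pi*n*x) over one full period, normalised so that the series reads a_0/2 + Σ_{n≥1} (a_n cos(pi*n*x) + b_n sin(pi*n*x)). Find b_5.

-6/(5*pi)

b_5 = ∫_{-1}^{1} g(x) sin(5*pi*x) dx.
Split the integral at the breakpoints.
Directly, an antiderivative of (5) sin(5*pi*x) is -cos(5*pi*x)/pi; evaluating from -1 to 0: ∫_{-1}^{0} (5) sin(5*pi*x) dx = (-1/pi) - (1/pi) = -2/pi.
Directly, an antiderivative of (2) sin(5*pi*x) is -2*cos(5*pi*x)/(5*pi); evaluating from 0 to 1: ∫_{0}^{1} (2) sin(5*pi*x) dx = (2/(5*pi)) - (-2/(5*pi)) = 4/(5*pi).
Summing the pieces gives b_5 = -6/(5*pi).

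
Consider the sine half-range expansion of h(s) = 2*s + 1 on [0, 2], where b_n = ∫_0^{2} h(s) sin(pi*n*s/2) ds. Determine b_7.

12/(7*pi)

b_7 = ∫_0^{2} (2*s + 1) sin(7*pi*s/2) ds.
Integrating by parts (boundary term plus one more integral), an antiderivative of (2*s + 1) sin(7*pi*s/2) is -4*s*cos(7*pi*s/2)/(7*pi) + 8*sin(7*pi*s/2)/(49*pi**2) - 2*cos(7*pi*s/2)/(7*pi); evaluating from 0 to 2: ∫_{0}^{2} (2*s + 1) sin(7*pi*s/2) ds = (10/(7*pi)) - (-2/(7*pi)) = 12/(7*pi).
Hence b_7 = 12/(7*pi).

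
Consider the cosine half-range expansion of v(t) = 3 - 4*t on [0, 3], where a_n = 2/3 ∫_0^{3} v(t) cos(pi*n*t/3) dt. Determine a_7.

48/(49*pi**2)

a_7 = 2/3 ∫_0^{3} (3 - 4*t) cos(7*pi*t/3) dt.
Integrating by parts (boundary term plus one more integral), an antiderivative of (3 - 4*t) cos(7*pi*t/3) is -12*t*sin(7*pi*t/3)/(7*pi) + 9*sin(7*pi*t/3)/(7*pi) - 36*cos(7*pi*t/3)/(49*pi**2); evaluating from 0 to 3: ∫_{0}^{3} (3 - 4*t) cos(7*pi*t/3) dt = (36/(49*pi**2)) - (-36/(49*pi**2)) = 72/(49*pi**2).
Hence a_7 = (2/3)·(72/(49*pi**2)) = 48/(49*pi**2).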